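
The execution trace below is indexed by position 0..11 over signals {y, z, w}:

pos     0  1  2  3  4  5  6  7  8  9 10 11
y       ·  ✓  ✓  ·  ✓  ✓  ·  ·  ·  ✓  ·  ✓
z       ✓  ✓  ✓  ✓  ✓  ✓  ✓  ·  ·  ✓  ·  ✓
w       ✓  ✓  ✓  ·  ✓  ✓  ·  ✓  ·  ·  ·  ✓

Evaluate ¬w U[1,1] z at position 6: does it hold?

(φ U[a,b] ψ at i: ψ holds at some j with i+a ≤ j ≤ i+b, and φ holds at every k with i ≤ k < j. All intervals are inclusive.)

False

Need some j in [7,7] with z, and ¬w at every k in [6,j-1].
  j=7: z false.
No j in the window works → until fails.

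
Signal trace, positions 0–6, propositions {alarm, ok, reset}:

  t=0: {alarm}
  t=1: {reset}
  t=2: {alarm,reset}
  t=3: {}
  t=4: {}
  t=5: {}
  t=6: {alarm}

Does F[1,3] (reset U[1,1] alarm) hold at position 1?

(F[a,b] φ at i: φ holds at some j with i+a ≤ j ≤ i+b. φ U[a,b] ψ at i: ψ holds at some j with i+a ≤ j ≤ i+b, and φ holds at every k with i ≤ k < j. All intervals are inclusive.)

No

Check (reset U[1,1] alarm) at each j in [2,4]:
  j=2: fails
  j=3: fails
  j=4: fails
No position in the window satisfies it → formula fails.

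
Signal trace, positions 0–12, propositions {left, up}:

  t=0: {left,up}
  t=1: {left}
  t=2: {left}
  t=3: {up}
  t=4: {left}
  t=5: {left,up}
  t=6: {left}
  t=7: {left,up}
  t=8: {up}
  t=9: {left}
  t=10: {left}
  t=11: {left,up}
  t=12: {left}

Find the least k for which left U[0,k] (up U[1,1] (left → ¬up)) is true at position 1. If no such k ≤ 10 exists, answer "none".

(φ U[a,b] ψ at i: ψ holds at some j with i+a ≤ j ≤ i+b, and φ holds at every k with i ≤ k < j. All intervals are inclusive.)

Need earliest j ≥ 1 with (up U[1,1] (left → ¬up)), and left at every k in [1,j-1].
  j=1: rhs fails.
  j=2: rhs fails.
  j=3: rhs holds; lhs holds on [1,2]. k = 2.

2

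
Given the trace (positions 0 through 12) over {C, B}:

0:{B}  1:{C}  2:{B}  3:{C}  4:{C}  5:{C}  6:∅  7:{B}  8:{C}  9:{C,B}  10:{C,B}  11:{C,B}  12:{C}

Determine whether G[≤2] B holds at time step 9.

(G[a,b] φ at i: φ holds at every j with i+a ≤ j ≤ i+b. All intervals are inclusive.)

Check B at every j in [9,11]:
  j=9: true
  j=10: true
  j=11: true
All positions satisfy it → formula holds.

Yes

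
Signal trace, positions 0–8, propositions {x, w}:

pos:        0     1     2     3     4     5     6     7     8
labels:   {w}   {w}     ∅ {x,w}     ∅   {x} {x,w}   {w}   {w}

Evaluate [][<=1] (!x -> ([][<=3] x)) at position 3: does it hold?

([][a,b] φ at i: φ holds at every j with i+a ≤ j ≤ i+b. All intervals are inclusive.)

Check (!x -> ([][<=3] x)) at every j in [3,4]:
  j=3: antecedent false → ✓
  j=4: antecedent true; consequent fails at 4 → ✗
Fails at j=4 → formula fails.

False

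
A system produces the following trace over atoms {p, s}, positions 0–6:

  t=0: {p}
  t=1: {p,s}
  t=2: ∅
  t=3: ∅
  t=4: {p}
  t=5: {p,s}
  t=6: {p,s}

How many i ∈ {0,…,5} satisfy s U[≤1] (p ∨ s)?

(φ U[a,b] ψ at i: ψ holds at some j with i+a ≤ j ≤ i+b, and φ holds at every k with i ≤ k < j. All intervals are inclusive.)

Evaluate at each i in [0,5]:
  i=0: ✓ (rhs at j=0)
  i=1: ✓ (rhs at j=1)
  i=2: ✗ (no rhs in [2,3])
  i=3: ✗ (lhs fails at k=3 before rhs at j=4)
  i=4: ✓ (rhs at j=4)
  i=5: ✓ (rhs at j=5)
Positions where it holds: {0, 1, 4, 5} → 4.

4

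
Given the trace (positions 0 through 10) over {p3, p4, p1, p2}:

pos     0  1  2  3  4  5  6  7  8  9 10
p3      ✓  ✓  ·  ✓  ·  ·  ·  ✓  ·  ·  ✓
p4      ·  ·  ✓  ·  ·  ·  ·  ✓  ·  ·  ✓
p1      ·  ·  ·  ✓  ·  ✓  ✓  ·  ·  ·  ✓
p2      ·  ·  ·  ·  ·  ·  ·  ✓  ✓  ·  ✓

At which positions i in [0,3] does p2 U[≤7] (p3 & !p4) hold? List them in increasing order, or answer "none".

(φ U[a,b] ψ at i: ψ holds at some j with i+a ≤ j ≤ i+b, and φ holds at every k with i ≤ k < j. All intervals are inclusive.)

0, 1, 3

Evaluate at each i in [0,3]:
  i=0: ✓ (rhs at j=0)
  i=1: ✓ (rhs at j=1)
  i=2: ✗ (lhs fails at k=2 before rhs at j=3)
  i=3: ✓ (rhs at j=3)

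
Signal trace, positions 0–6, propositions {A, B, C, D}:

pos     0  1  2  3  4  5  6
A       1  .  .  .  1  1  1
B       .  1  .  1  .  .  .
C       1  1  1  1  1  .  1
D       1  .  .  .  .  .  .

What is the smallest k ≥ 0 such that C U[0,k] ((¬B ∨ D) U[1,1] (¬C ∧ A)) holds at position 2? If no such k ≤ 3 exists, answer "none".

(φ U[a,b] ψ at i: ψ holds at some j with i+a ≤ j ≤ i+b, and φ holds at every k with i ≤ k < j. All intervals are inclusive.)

2

Need earliest j ≥ 2 with ((¬B ∨ D) U[1,1] (¬C ∧ A)), and C at every k in [2,j-1].
  j=2: rhs fails.
  j=3: rhs fails.
  j=4: rhs holds; lhs holds on [2,3]. k = 2.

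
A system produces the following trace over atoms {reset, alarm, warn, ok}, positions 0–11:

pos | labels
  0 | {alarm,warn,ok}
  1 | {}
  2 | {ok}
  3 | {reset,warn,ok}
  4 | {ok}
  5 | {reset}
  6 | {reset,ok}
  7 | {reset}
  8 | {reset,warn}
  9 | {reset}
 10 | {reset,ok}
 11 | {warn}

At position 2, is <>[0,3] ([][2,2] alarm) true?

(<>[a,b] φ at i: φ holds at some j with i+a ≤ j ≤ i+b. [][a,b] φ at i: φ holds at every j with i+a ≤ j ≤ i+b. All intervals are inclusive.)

Check [][2,2] alarm at each j in [2,5]:
  j=2: fails at 4
  j=3: fails at 5
  j=4: fails at 6
  j=5: fails at 7
No position in the window satisfies it → formula fails.

Does not hold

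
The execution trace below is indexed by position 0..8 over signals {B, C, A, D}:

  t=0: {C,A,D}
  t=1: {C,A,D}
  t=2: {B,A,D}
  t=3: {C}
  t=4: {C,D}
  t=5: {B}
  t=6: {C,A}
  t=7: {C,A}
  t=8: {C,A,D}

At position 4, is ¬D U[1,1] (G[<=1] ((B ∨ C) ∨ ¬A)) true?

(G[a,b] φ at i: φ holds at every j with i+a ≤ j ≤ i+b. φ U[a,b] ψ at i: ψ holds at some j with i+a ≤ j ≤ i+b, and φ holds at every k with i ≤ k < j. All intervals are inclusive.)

Need some j in [5,5] with G[<=1] ((B ∨ C) ∨ ¬A), and ¬D at every k in [4,j-1].
  j=5: G[<=1] ((B ∨ C) ∨ ¬A) holds, but ¬D fails at k=4 → not this j.
No j in the window works → until fails.

No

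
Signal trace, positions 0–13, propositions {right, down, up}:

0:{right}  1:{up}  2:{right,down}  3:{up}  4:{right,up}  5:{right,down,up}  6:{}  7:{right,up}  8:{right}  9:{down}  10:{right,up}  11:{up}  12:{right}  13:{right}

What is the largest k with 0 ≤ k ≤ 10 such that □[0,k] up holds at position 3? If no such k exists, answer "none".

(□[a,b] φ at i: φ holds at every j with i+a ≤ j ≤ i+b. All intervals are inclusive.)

up must hold from j=3 onward; find where it first fails.
  j=3: holds
  j=4: holds
  j=5: holds
  j=6: fails
Holds on [3,5], so largest k = 2.

2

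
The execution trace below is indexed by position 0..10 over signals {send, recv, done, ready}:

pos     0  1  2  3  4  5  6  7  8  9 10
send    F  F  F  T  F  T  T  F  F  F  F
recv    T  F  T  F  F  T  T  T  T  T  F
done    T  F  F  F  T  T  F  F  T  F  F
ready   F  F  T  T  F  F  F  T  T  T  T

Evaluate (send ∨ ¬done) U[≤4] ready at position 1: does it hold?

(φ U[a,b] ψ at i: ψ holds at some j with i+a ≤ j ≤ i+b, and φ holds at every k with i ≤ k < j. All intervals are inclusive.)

Need some j in [1,5] with ready, and (send ∨ ¬done) at every k in [1,j-1].
  j=1: ready false.
  j=2: ready holds; (send ∨ ¬done) holds at every k in [1,1] → satisfied.

True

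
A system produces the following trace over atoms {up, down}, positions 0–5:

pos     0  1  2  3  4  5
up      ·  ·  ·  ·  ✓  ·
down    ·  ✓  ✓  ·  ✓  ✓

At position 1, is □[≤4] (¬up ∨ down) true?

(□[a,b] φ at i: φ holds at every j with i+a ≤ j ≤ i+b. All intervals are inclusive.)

Check (¬up ∨ down) at every j in [1,5]:
  j=1: true
  j=2: true
  j=3: true
  j=4: true
  j=5: true
All positions satisfy it → formula holds.

True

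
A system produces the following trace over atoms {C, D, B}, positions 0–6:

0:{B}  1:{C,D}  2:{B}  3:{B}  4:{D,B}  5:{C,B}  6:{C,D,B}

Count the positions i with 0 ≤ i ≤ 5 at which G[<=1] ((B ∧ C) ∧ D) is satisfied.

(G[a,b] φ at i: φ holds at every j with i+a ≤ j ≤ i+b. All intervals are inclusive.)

Evaluate at each i in [0,5]:
  i=0: ✗ (fails at j=0)
  i=1: ✗ (fails at j=1)
  i=2: ✗ (fails at j=2)
  i=3: ✗ (fails at j=3)
  i=4: ✗ (fails at j=4)
  i=5: ✗ (fails at j=5)
Positions where it holds: {} → 0.

0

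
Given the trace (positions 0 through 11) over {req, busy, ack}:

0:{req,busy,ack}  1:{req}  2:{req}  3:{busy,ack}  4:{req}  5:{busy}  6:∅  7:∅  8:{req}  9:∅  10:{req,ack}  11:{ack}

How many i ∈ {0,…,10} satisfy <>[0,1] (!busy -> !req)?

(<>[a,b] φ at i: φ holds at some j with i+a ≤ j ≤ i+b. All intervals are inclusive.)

10

Evaluate at each i in [0,10]:
  i=0: ✓ (witness j=0)
  i=1: ✗ (none in [1,2])
  i=2: ✓ (witness j=3)
  i=3: ✓ (witness j=3)
  i=4: ✓ (witness j=5)
  i=5: ✓ (witness j=5)
  i=6: ✓ (witness j=6)
  i=7: ✓ (witness j=7)
  i=8: ✓ (witness j=9)
  i=9: ✓ (witness j=9)
  i=10: ✓ (witness j=11)
Positions where it holds: {0, 2, 3, 4, 5, 6, 7, 8, 9, 10} → 10.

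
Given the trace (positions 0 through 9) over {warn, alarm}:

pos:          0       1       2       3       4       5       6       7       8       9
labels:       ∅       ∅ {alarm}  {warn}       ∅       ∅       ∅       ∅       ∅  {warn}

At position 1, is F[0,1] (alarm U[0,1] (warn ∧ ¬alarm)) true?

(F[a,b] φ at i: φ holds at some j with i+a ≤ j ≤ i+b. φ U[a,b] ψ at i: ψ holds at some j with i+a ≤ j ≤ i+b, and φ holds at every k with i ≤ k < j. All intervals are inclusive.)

Check (alarm U[0,1] (warn ∧ ¬alarm)) at each j in [1,2]:
  j=1: fails
  j=2: holds
Found at j=2 → formula holds.

Holds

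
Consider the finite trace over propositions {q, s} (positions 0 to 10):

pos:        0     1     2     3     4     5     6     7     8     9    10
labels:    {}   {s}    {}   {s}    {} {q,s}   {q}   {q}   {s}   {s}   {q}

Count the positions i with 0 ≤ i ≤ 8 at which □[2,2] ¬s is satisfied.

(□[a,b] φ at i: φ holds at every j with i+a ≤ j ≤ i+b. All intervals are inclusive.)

5

Evaluate at each i in [0,8]:
  i=0: ✓ (all of [2,2])
  i=1: ✗ (fails at j=3)
  i=2: ✓ (all of [4,4])
  i=3: ✗ (fails at j=5)
  i=4: ✓ (all of [6,6])
  i=5: ✓ (all of [7,7])
  i=6: ✗ (fails at j=8)
  i=7: ✗ (fails at j=9)
  i=8: ✓ (all of [10,10])
Positions where it holds: {0, 2, 4, 5, 8} → 5.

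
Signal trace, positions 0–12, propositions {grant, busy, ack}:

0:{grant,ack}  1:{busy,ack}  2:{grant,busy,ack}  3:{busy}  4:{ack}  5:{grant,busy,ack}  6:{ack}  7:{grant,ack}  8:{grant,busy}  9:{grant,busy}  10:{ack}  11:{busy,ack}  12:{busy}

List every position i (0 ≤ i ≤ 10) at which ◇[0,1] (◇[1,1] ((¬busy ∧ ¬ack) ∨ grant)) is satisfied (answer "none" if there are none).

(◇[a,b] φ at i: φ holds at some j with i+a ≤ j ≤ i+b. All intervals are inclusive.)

0, 1, 3, 4, 5, 6, 7, 8

Evaluate at each i in [0,10]:
  i=0: ✓ (witness j=1)
  i=1: ✓ (witness j=1)
  i=2: ✗ (none in [2,3])
  i=3: ✓ (witness j=4)
  i=4: ✓ (witness j=4)
  i=5: ✓ (witness j=6)
  i=6: ✓ (witness j=6)
  i=7: ✓ (witness j=7)
  i=8: ✓ (witness j=8)
  i=9: ✗ (none in [9,10])
  i=10: ✗ (none in [10,11])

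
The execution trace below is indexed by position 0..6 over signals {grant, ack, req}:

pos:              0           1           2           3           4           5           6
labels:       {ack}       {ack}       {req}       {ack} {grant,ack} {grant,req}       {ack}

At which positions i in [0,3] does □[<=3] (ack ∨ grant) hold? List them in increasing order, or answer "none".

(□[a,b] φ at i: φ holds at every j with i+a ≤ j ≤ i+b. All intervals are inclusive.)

Evaluate at each i in [0,3]:
  i=0: ✗ (fails at j=2)
  i=1: ✗ (fails at j=2)
  i=2: ✗ (fails at j=2)
  i=3: ✓ (all of [3,6])

3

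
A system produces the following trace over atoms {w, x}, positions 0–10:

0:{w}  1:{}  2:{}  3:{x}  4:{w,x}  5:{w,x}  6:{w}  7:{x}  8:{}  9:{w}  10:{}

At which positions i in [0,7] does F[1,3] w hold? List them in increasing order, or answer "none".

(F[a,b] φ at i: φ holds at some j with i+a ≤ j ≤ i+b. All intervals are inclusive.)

Evaluate at each i in [0,7]:
  i=0: ✗ (none in [1,3])
  i=1: ✓ (witness j=4)
  i=2: ✓ (witness j=4)
  i=3: ✓ (witness j=4)
  i=4: ✓ (witness j=5)
  i=5: ✓ (witness j=6)
  i=6: ✓ (witness j=9)
  i=7: ✓ (witness j=9)

1, 2, 3, 4, 5, 6, 7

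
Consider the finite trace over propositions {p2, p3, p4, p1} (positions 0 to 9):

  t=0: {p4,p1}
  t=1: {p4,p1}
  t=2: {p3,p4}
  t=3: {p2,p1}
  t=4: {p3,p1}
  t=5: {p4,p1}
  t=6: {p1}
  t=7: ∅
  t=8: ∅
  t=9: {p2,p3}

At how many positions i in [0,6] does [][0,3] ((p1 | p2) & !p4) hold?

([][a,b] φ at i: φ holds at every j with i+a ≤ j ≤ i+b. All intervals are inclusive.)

0

Evaluate at each i in [0,6]:
  i=0: ✗ (fails at j=0)
  i=1: ✗ (fails at j=1)
  i=2: ✗ (fails at j=2)
  i=3: ✗ (fails at j=5)
  i=4: ✗ (fails at j=5)
  i=5: ✗ (fails at j=5)
  i=6: ✗ (fails at j=7)
Positions where it holds: {} → 0.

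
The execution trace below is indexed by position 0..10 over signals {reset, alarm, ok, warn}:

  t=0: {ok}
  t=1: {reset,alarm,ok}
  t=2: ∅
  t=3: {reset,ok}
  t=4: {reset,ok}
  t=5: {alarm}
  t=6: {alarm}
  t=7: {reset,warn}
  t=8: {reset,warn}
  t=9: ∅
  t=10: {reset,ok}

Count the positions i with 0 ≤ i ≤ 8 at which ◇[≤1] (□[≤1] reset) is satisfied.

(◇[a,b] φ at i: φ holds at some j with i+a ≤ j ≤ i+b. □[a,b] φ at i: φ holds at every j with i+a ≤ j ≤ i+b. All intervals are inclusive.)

4

Evaluate at each i in [0,8]:
  i=0: ✗ (none in [0,1])
  i=1: ✗ (none in [1,2])
  i=2: ✓ (witness j=3)
  i=3: ✓ (witness j=3)
  i=4: ✗ (none in [4,5])
  i=5: ✗ (none in [5,6])
  i=6: ✓ (witness j=7)
  i=7: ✓ (witness j=7)
  i=8: ✗ (none in [8,9])
Positions where it holds: {2, 3, 6, 7} → 4.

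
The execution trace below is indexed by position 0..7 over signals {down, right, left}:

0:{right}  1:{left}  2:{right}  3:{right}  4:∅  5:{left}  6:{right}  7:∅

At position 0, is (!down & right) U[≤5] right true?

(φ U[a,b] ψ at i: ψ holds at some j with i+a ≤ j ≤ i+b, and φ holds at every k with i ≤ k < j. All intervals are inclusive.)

Need some j in [0,5] with right, and (!down & right) at every k in [0,j-1].
  j=0: right holds; no prefix to check → satisfied.

Yes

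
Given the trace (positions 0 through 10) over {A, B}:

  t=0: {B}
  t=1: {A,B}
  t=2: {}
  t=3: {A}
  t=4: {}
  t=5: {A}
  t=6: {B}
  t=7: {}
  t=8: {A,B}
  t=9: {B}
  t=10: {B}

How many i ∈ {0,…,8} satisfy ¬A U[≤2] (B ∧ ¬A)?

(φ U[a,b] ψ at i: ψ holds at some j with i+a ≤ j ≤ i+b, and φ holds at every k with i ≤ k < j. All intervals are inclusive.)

2

Evaluate at each i in [0,8]:
  i=0: ✓ (rhs at j=0)
  i=1: ✗ (no rhs in [1,3])
  i=2: ✗ (no rhs in [2,4])
  i=3: ✗ (no rhs in [3,5])
  i=4: ✗ (lhs fails at k=5 before rhs at j=6)
  i=5: ✗ (lhs fails at k=5 before rhs at j=6)
  i=6: ✓ (rhs at j=6)
  i=7: ✗ (lhs fails at k=8 before rhs at j=9)
  i=8: ✗ (lhs fails at k=8 before rhs at j=9)
Positions where it holds: {0, 6} → 2.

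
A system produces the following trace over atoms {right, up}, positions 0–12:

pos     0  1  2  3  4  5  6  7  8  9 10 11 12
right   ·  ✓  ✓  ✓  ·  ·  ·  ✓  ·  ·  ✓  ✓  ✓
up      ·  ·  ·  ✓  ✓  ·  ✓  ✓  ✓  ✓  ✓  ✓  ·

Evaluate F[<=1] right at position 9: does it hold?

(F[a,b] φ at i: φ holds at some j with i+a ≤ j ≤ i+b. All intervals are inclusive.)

True

Check right at each j in [9,10]:
  j=9: false
  j=10: true
Found at j=10 → formula holds.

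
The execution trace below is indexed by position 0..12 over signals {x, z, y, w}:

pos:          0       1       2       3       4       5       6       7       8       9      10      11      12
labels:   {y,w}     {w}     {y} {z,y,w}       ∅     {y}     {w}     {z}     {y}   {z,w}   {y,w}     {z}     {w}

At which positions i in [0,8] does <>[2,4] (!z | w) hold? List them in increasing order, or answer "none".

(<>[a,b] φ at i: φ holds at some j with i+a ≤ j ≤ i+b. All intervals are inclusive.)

Evaluate at each i in [0,8]:
  i=0: ✓ (witness j=2)
  i=1: ✓ (witness j=3)
  i=2: ✓ (witness j=4)
  i=3: ✓ (witness j=5)
  i=4: ✓ (witness j=6)
  i=5: ✓ (witness j=8)
  i=6: ✓ (witness j=8)
  i=7: ✓ (witness j=9)
  i=8: ✓ (witness j=10)

0, 1, 2, 3, 4, 5, 6, 7, 8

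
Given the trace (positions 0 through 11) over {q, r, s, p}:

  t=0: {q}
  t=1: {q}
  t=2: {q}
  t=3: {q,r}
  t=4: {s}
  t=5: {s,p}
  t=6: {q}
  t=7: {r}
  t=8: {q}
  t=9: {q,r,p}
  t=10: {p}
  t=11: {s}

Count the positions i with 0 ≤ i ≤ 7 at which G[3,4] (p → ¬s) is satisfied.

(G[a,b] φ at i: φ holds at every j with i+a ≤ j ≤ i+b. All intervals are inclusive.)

Evaluate at each i in [0,7]:
  i=0: ✓ (all of [3,4])
  i=1: ✗ (fails at j=5)
  i=2: ✗ (fails at j=5)
  i=3: ✓ (all of [6,7])
  i=4: ✓ (all of [7,8])
  i=5: ✓ (all of [8,9])
  i=6: ✓ (all of [9,10])
  i=7: ✓ (all of [10,11])
Positions where it holds: {0, 3, 4, 5, 6, 7} → 6.

6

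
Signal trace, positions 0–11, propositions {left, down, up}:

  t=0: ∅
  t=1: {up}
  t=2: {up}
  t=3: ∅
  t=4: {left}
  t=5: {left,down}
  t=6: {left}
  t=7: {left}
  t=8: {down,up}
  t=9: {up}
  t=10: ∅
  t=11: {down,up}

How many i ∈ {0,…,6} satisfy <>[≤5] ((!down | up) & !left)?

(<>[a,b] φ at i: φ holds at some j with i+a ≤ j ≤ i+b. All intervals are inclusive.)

7

Evaluate at each i in [0,6]:
  i=0: ✓ (witness j=0)
  i=1: ✓ (witness j=1)
  i=2: ✓ (witness j=2)
  i=3: ✓ (witness j=3)
  i=4: ✓ (witness j=8)
  i=5: ✓ (witness j=8)
  i=6: ✓ (witness j=8)
Positions where it holds: {0, 1, 2, 3, 4, 5, 6} → 7.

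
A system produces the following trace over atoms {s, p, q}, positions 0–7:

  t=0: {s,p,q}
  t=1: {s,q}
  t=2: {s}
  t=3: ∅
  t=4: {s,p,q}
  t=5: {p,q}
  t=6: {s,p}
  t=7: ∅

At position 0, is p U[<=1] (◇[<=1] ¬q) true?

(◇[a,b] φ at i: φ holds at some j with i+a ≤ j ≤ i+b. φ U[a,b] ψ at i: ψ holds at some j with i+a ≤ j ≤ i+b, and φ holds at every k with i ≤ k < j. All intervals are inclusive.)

Holds

Need some j in [0,1] with ◇[<=1] ¬q, and p at every k in [0,j-1].
  j=0: ◇[<=1] ¬q — fails (none in [0,1]).
  j=1: ◇[<=1] ¬q holds; p holds at every k in [0,0] → satisfied.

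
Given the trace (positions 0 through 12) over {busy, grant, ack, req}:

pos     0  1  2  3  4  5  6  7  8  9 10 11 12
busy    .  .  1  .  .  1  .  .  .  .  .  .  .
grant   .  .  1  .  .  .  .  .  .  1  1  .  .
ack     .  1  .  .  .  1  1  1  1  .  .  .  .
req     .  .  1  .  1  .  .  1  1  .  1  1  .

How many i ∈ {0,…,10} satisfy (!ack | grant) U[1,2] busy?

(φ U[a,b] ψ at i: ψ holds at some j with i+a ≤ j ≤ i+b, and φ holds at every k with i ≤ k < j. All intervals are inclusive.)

Evaluate at each i in [0,10]:
  i=0: ✗ (lhs fails at k=1 before rhs at j=2)
  i=1: ✗ (lhs fails at k=1 before rhs at j=2)
  i=2: ✗ (no rhs in [3,4])
  i=3: ✓ (rhs at j=5; lhs holds on [3,4])
  i=4: ✓ (rhs at j=5; lhs holds on [4,4])
  i=5: ✗ (no rhs in [6,7])
  i=6: ✗ (no rhs in [7,8])
  i=7: ✗ (no rhs in [8,9])
  i=8: ✗ (no rhs in [9,10])
  i=9: ✗ (no rhs in [10,11])
  i=10: ✗ (no rhs in [11,12])
Positions where it holds: {3, 4} → 2.

2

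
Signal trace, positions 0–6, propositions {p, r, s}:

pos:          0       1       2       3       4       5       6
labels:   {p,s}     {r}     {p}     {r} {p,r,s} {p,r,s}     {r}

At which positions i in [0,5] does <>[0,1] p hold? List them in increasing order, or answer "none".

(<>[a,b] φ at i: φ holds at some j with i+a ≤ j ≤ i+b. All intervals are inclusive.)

0, 1, 2, 3, 4, 5

Evaluate at each i in [0,5]:
  i=0: ✓ (witness j=0)
  i=1: ✓ (witness j=2)
  i=2: ✓ (witness j=2)
  i=3: ✓ (witness j=4)
  i=4: ✓ (witness j=4)
  i=5: ✓ (witness j=5)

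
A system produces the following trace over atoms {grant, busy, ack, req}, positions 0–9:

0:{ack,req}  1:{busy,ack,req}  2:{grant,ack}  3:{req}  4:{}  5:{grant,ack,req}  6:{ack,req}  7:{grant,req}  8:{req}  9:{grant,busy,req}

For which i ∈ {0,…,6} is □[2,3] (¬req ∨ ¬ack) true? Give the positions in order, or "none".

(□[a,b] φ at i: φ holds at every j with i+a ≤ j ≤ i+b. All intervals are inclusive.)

Evaluate at each i in [0,6]:
  i=0: ✓ (all of [2,3])
  i=1: ✓ (all of [3,4])
  i=2: ✗ (fails at j=5)
  i=3: ✗ (fails at j=5)
  i=4: ✗ (fails at j=6)
  i=5: ✓ (all of [7,8])
  i=6: ✓ (all of [8,9])

0, 1, 5, 6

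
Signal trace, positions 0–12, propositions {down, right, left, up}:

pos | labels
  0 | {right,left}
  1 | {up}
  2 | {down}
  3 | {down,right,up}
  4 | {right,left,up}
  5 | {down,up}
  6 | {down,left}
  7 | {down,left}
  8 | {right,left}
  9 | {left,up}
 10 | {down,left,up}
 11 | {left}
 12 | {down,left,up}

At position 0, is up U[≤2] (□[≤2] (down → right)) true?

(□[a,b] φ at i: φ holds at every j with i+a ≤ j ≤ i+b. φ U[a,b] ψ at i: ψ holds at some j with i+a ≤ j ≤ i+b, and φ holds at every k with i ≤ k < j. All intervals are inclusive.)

Need some j in [0,2] with □[≤2] (down → right), and up at every k in [0,j-1].
  j=0: □[≤2] (down → right) — fails at 2.
  j=1: □[≤2] (down → right) — fails at 2.
  j=2: □[≤2] (down → right) — fails at 2.
No j in the window works → until fails.

No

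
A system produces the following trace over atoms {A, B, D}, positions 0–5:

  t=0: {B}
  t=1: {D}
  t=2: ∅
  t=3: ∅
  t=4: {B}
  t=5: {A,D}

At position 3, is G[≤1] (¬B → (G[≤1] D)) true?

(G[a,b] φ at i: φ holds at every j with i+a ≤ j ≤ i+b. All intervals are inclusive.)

No

Check (¬B → (G[≤1] D)) at every j in [3,4]:
  j=3: antecedent true; consequent fails at 3 → ✗
  j=4: antecedent false → ✓
Fails at j=3 → formula fails.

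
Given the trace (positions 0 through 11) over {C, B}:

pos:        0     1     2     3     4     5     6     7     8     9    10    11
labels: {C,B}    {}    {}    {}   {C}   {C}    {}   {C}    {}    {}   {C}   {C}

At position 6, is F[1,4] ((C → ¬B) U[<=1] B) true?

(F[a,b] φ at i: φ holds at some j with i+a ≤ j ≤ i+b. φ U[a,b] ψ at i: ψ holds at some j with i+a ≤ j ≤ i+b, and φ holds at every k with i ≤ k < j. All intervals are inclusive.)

Check ((C → ¬B) U[<=1] B) at each j in [7,10]:
  j=7: fails
  j=8: fails
  j=9: fails
  j=10: fails
No position in the window satisfies it → formula fails.

Does not hold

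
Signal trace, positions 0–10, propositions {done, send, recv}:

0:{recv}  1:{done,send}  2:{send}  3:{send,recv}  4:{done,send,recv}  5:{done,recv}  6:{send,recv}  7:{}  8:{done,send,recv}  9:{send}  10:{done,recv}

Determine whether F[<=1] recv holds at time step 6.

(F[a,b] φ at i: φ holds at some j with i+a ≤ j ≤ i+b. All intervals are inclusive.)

Holds

Check recv at each j in [6,7]:
  j=6: true
  j=7: false
Found at j=6 → formula holds.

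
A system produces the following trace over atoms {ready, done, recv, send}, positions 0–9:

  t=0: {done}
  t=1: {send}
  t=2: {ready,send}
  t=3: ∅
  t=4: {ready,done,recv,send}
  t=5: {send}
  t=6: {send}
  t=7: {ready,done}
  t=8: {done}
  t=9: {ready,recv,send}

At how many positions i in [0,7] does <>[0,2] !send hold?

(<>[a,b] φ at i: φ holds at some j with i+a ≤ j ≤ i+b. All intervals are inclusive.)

Evaluate at each i in [0,7]:
  i=0: ✓ (witness j=0)
  i=1: ✓ (witness j=3)
  i=2: ✓ (witness j=3)
  i=3: ✓ (witness j=3)
  i=4: ✗ (none in [4,6])
  i=5: ✓ (witness j=7)
  i=6: ✓ (witness j=7)
  i=7: ✓ (witness j=7)
Positions where it holds: {0, 1, 2, 3, 5, 6, 7} → 7.

7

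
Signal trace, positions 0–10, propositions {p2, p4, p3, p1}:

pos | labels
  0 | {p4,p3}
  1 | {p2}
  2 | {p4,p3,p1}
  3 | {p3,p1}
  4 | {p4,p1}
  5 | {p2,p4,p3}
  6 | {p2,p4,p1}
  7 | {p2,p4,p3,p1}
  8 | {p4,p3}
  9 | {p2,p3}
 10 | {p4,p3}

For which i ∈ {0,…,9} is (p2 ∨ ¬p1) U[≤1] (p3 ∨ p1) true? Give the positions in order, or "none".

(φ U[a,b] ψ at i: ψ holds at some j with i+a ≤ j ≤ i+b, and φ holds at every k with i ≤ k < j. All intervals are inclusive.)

0, 1, 2, 3, 4, 5, 6, 7, 8, 9

Evaluate at each i in [0,9]:
  i=0: ✓ (rhs at j=0)
  i=1: ✓ (rhs at j=2; lhs holds on [1,1])
  i=2: ✓ (rhs at j=2)
  i=3: ✓ (rhs at j=3)
  i=4: ✓ (rhs at j=4)
  i=5: ✓ (rhs at j=5)
  i=6: ✓ (rhs at j=6)
  i=7: ✓ (rhs at j=7)
  i=8: ✓ (rhs at j=8)
  i=9: ✓ (rhs at j=9)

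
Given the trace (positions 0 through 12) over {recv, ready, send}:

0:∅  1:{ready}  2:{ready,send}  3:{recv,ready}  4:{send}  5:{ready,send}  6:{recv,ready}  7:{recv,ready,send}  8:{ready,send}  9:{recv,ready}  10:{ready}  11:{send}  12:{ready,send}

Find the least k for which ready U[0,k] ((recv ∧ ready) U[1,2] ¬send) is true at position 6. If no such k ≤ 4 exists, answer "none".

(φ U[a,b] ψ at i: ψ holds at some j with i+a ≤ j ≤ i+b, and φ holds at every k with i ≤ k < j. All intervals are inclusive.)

Need earliest j ≥ 6 with ((recv ∧ ready) U[1,2] ¬send), and ready at every k in [6,j-1].
  j=6: rhs fails.
  j=7: rhs fails.
  j=8: rhs fails.
  j=9: rhs holds; lhs holds on [6,8]. k = 3.

3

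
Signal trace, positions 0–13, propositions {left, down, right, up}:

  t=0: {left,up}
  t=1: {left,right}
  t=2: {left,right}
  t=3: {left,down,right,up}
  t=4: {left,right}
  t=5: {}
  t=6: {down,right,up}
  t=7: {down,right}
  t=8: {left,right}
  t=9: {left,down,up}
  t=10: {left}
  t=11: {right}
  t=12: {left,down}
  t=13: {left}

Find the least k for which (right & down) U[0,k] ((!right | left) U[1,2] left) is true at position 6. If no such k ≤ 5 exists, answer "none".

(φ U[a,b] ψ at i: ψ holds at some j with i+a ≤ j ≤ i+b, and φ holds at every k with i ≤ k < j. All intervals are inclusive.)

Need earliest j ≥ 6 with ((!right | left) U[1,2] left), and (right & down) at every k in [6,j-1].
  j=6: rhs fails.
  j=7: rhs fails.
  j=8: rhs holds; lhs holds on [6,7]. k = 2.

2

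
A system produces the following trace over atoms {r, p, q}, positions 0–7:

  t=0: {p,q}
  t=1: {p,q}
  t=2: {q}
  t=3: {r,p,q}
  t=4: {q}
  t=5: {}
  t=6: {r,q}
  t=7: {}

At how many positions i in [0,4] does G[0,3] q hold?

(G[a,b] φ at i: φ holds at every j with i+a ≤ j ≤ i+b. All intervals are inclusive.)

2

Evaluate at each i in [0,4]:
  i=0: ✓ (all of [0,3])
  i=1: ✓ (all of [1,4])
  i=2: ✗ (fails at j=5)
  i=3: ✗ (fails at j=5)
  i=4: ✗ (fails at j=5)
Positions where it holds: {0, 1} → 2.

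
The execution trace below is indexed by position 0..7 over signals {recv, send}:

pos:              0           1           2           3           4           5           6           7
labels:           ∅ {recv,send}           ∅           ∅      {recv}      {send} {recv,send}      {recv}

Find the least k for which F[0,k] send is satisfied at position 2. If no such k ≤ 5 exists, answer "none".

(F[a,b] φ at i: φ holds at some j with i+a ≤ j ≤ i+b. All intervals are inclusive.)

Scan j = 2,3,… for send:
  j=2: fails
  j=3: fails
  j=4: fails
  j=5: holds
First hit at j=5, so smallest k = 5-2 = 3.

3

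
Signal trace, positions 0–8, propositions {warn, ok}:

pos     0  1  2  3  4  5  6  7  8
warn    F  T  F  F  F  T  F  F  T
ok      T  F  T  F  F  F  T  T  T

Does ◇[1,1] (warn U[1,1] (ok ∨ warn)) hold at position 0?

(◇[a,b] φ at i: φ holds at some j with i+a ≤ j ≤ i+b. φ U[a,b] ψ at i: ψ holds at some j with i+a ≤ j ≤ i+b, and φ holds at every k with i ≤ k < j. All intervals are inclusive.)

Check (warn U[1,1] (ok ∨ warn)) at each j in [1,1]:
  j=1: holds
Found at j=1 → formula holds.

Yes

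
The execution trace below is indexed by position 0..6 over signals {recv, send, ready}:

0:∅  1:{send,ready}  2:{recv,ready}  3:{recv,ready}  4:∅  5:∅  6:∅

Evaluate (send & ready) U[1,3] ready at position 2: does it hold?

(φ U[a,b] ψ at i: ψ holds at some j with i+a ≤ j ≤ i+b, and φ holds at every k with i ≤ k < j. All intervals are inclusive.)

Need some j in [3,5] with ready, and (send & ready) at every k in [2,j-1].
  j=3: ready holds, but (send & ready) fails at k=2 → not this j.
  j=4: ready false.
  j=5: ready false.
No j in the window works → until fails.

Does not hold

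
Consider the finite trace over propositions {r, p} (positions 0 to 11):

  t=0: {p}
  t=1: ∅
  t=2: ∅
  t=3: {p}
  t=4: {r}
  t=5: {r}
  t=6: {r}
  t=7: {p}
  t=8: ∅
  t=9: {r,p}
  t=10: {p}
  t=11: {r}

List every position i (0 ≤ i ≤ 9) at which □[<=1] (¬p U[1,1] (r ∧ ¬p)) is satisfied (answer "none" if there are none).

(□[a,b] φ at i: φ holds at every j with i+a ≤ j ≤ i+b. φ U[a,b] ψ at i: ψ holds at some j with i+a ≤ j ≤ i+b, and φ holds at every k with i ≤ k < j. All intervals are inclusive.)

4

Evaluate at each i in [0,9]:
  i=0: ✗ (fails at j=0)
  i=1: ✗ (fails at j=1)
  i=2: ✗ (fails at j=2)
  i=3: ✗ (fails at j=3)
  i=4: ✓ (all of [4,5])
  i=5: ✗ (fails at j=6)
  i=6: ✗ (fails at j=6)
  i=7: ✗ (fails at j=7)
  i=8: ✗ (fails at j=8)
  i=9: ✗ (fails at j=9)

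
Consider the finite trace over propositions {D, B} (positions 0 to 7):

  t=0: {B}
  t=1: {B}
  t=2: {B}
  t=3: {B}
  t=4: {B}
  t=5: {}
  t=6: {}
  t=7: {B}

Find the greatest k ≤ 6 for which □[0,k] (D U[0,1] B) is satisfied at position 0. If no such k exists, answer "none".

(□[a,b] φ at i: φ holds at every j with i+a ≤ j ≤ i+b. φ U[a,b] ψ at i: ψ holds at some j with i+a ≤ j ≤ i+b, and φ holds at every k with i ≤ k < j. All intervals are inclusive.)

(D U[0,1] B) must hold from j=0 onward; find where it first fails.
  j=0: holds
  j=1: holds
  j=2: holds
  j=3: holds
  j=4: holds
  j=5: fails
Holds on [0,4], so largest k = 4.

4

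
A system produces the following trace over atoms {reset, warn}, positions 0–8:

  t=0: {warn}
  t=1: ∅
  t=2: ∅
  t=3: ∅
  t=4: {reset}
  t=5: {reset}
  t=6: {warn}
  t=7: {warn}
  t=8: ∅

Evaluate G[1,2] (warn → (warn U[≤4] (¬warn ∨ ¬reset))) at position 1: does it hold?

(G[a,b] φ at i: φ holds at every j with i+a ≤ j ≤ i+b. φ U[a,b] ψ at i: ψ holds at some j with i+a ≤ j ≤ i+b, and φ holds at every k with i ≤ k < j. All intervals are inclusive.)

Check (warn → (warn U[≤4] (¬warn ∨ ¬reset))) at every j in [2,3]:
  j=2: antecedent false → ✓
  j=3: antecedent false → ✓
All positions satisfy it → formula holds.

Holds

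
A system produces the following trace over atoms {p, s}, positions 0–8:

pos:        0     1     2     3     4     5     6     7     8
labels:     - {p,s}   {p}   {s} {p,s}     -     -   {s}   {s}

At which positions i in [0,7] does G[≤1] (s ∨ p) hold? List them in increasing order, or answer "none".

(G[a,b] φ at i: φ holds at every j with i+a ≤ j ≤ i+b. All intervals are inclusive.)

1, 2, 3, 7

Evaluate at each i in [0,7]:
  i=0: ✗ (fails at j=0)
  i=1: ✓ (all of [1,2])
  i=2: ✓ (all of [2,3])
  i=3: ✓ (all of [3,4])
  i=4: ✗ (fails at j=5)
  i=5: ✗ (fails at j=5)
  i=6: ✗ (fails at j=6)
  i=7: ✓ (all of [7,8])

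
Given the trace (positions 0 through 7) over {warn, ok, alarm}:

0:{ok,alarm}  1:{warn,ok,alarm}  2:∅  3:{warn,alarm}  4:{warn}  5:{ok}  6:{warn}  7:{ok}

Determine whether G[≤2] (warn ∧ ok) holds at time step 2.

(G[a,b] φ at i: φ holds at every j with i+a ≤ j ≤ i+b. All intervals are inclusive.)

False

Check (warn ∧ ok) at every j in [2,4]:
  j=2: false
  j=3: false
  j=4: false
Fails at j=2 → formula fails.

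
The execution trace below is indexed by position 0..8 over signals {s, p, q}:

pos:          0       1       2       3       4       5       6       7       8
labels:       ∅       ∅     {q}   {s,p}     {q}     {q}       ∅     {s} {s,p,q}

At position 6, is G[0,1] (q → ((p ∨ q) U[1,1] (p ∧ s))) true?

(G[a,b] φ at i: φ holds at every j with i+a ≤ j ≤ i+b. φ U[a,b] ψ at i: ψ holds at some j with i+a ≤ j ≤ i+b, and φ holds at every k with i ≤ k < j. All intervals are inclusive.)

Check (q → ((p ∨ q) U[1,1] (p ∧ s))) at every j in [6,7]:
  j=6: antecedent false → ✓
  j=7: antecedent false → ✓
All positions satisfy it → formula holds.

Holds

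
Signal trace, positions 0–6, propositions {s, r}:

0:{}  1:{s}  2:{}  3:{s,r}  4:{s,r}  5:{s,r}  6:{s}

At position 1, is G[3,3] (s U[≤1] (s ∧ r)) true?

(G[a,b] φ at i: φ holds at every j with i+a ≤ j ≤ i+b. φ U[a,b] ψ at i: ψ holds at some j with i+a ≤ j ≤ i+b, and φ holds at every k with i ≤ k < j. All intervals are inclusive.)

Holds

Check (s U[≤1] (s ∧ r)) at every j in [4,4]:
  j=4: holds
All positions satisfy it → formula holds.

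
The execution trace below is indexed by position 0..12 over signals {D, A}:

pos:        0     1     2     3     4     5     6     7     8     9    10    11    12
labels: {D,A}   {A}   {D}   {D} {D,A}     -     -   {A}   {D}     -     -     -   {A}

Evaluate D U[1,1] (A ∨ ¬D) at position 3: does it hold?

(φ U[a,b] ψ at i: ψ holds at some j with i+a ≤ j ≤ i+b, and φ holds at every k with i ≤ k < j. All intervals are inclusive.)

Need some j in [4,4] with (A ∨ ¬D), and D at every k in [3,j-1].
  j=4: (A ∨ ¬D) holds; D holds at every k in [3,3] → satisfied.

Holds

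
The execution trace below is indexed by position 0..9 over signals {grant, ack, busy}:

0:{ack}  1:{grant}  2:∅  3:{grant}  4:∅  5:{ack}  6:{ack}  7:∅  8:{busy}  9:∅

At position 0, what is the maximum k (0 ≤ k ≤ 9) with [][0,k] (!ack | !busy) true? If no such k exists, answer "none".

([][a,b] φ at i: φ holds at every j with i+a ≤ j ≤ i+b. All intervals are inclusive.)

(!ack | !busy) must hold from j=0 onward; find where it first fails.
  j=0: holds
  j=1: holds
  j=2: holds
  j=3: holds
  j=4: holds
  j=5: holds
  j=6: holds
  j=7: holds
  j=8: holds
  j=9: holds
Holds through j=9; largest k = 9.

9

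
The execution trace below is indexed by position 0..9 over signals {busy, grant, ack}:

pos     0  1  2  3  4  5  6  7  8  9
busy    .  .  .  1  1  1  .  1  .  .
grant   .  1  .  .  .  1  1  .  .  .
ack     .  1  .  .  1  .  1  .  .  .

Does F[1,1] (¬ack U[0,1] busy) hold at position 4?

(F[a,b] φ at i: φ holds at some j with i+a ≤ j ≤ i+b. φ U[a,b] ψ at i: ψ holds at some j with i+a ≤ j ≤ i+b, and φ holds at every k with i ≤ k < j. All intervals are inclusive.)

True

Check (¬ack U[0,1] busy) at each j in [5,5]:
  j=5: holds
Found at j=5 → formula holds.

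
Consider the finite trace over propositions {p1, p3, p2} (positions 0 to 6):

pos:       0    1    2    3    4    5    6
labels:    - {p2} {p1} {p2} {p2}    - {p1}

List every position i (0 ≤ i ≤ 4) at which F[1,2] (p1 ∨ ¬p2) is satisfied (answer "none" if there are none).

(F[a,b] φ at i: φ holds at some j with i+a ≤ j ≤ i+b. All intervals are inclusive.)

0, 1, 3, 4

Evaluate at each i in [0,4]:
  i=0: ✓ (witness j=2)
  i=1: ✓ (witness j=2)
  i=2: ✗ (none in [3,4])
  i=3: ✓ (witness j=5)
  i=4: ✓ (witness j=5)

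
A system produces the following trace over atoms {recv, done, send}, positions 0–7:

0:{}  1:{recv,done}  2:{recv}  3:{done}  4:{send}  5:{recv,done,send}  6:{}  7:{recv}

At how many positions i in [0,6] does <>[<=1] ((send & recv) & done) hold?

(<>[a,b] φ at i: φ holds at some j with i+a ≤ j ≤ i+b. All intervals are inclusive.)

2

Evaluate at each i in [0,6]:
  i=0: ✗ (none in [0,1])
  i=1: ✗ (none in [1,2])
  i=2: ✗ (none in [2,3])
  i=3: ✗ (none in [3,4])
  i=4: ✓ (witness j=5)
  i=5: ✓ (witness j=5)
  i=6: ✗ (none in [6,7])
Positions where it holds: {4, 5} → 2.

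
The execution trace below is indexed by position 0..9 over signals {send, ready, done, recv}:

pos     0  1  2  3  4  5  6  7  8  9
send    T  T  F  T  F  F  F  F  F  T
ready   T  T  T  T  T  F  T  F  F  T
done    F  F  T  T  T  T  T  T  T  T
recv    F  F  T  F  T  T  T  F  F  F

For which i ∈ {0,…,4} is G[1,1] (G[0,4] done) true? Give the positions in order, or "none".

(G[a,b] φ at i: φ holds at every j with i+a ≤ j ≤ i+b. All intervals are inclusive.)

1, 2, 3, 4

Evaluate at each i in [0,4]:
  i=0: ✗ (fails at j=1)
  i=1: ✓ (all of [2,2])
  i=2: ✓ (all of [3,3])
  i=3: ✓ (all of [4,4])
  i=4: ✓ (all of [5,5])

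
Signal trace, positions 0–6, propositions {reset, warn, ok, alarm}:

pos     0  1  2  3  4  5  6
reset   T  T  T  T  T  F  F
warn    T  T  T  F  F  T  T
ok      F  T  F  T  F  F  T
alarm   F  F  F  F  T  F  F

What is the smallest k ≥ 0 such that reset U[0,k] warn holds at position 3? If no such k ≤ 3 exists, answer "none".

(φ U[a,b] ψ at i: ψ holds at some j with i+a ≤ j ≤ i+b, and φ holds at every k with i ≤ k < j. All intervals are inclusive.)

2

Need earliest j ≥ 3 with warn, and reset at every k in [3,j-1].
  j=3: rhs fails.
  j=4: rhs fails.
  j=5: rhs holds; lhs holds on [3,4]. k = 2.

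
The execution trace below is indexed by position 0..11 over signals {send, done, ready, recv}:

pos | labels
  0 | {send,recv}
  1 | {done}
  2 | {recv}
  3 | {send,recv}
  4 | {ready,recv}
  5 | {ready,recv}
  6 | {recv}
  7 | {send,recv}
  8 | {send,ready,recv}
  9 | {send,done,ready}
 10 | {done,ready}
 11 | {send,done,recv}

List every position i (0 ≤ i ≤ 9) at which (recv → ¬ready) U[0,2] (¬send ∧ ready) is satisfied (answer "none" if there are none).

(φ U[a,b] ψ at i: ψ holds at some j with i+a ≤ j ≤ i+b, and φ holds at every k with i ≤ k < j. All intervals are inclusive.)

Evaluate at each i in [0,9]:
  i=0: ✗ (no rhs in [0,2])
  i=1: ✗ (no rhs in [1,3])
  i=2: ✓ (rhs at j=4; lhs holds on [2,3])
  i=3: ✓ (rhs at j=4; lhs holds on [3,3])
  i=4: ✓ (rhs at j=4)
  i=5: ✓ (rhs at j=5)
  i=6: ✗ (no rhs in [6,8])
  i=7: ✗ (no rhs in [7,9])
  i=8: ✗ (lhs fails at k=8 before rhs at j=10)
  i=9: ✓ (rhs at j=10; lhs holds on [9,9])

2, 3, 4, 5, 9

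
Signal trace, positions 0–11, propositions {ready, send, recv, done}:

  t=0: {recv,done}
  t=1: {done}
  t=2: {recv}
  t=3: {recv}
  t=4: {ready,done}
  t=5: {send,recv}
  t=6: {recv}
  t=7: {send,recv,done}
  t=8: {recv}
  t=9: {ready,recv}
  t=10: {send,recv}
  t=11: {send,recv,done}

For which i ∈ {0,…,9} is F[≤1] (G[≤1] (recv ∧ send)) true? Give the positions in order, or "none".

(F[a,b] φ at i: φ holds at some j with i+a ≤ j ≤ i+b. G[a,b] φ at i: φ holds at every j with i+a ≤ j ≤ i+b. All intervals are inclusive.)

Evaluate at each i in [0,9]:
  i=0: ✗ (none in [0,1])
  i=1: ✗ (none in [1,2])
  i=2: ✗ (none in [2,3])
  i=3: ✗ (none in [3,4])
  i=4: ✗ (none in [4,5])
  i=5: ✗ (none in [5,6])
  i=6: ✗ (none in [6,7])
  i=7: ✗ (none in [7,8])
  i=8: ✗ (none in [8,9])
  i=9: ✓ (witness j=10)

9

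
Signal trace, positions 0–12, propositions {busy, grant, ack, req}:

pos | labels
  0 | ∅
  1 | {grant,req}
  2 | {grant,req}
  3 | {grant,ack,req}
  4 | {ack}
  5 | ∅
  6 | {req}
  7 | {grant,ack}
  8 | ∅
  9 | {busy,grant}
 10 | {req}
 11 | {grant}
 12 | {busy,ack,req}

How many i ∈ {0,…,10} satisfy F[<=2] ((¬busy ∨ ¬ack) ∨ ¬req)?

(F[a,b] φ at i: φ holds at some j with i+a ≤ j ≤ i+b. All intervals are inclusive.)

11

Evaluate at each i in [0,10]:
  i=0: ✓ (witness j=0)
  i=1: ✓ (witness j=1)
  i=2: ✓ (witness j=2)
  i=3: ✓ (witness j=3)
  i=4: ✓ (witness j=4)
  i=5: ✓ (witness j=5)
  i=6: ✓ (witness j=6)
  i=7: ✓ (witness j=7)
  i=8: ✓ (witness j=8)
  i=9: ✓ (witness j=9)
  i=10: ✓ (witness j=10)
Positions where it holds: {0, 1, 2, 3, 4, 5, 6, 7, 8, 9, 10} → 11.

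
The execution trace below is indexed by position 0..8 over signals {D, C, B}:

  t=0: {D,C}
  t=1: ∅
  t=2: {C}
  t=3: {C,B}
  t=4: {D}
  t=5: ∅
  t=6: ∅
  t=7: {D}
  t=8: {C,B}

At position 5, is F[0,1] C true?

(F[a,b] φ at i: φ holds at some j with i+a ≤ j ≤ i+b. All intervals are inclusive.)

Does not hold

Check C at each j in [5,6]:
  j=5: false
  j=6: false
No position in the window satisfies it → formula fails.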